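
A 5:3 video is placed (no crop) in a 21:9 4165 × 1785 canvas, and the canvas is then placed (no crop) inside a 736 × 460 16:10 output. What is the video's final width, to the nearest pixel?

First fit — 5:3 into 4165×1785 spans the height: 2975.00 × 1785.00.
21:9 in 736×460: fills the width, so the intermediate becomes 736.00 × 315.43 — a scale of ×0.1767.
So the video's width is 2975.00 × 0.1767 ≈ 525.71.

526 px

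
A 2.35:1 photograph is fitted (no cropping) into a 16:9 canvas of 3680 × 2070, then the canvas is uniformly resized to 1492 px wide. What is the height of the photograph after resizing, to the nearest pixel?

635 px

Fitted into 3680×2070, the photograph spans the width; its height is 3680 / 2.350 ≈ 1565.96 px.
The frame scales by 1492/3680 = 0.4054; 1565.96 × 0.4054 ≈ 634.89 px.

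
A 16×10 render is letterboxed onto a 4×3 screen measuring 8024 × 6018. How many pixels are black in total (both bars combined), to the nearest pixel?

Since 1.600 > 1.333, the render is width-limited.
The render is 8024 × 10/16 ≈ 5015.0000 px tall.
Leftover height: 6018 − 5015.0000 = 1003.0000 px.
That's 1003.0000 × 8024 ≈ 8048072 black pixels.

8048072 pixels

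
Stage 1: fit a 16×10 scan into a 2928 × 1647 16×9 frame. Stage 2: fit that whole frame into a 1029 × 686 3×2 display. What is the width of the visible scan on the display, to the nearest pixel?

16×10 in 2928×1647: fills the height, so the scan is 2635.20 × 1647.00.
Second fit — the 16×9 canvas into 1029×686 spans the width: 1029.00 × 578.81 (×0.3514 from 2928×1647).
So the scan's width is 2635.20 × 0.3514 ≈ 926.10.

926 px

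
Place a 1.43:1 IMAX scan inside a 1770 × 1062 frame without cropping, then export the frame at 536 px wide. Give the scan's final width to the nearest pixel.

460 px

Fitted into 1770×1062, the scan spans the height; its width is 1062 × 1.430 ≈ 1518.66 px.
The frame scales by 536/1770 = 0.3028; 1518.66 × 0.3028 ≈ 459.89 px.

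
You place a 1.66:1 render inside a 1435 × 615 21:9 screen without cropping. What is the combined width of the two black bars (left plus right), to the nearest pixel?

1.66:1 is narrower than 21:9, so it spans the full height.
That makes the image 1020.90 px wide (615 × 1.660).
Leftover width: 1435 − 1020.90 = 414.10 px.

414 px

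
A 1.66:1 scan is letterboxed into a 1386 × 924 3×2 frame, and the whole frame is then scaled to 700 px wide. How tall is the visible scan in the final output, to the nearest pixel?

At 1386×924 the scan is width-limited, so height = 1386 / 1.660 ≈ 834.94 px.
The frame scales by 700/1386 = 0.5051; 834.94 × 0.5051 ≈ 421.69 px.

422 px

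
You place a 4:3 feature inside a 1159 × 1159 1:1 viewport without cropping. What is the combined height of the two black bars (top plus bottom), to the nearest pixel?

4:3 (1.333) > 1:1 (1.000), so the feature fills the width.
That makes the image 869.25 px tall (1159 × 3/4).
Leftover height: 1159 − 869.25 = 289.75 px.

290 px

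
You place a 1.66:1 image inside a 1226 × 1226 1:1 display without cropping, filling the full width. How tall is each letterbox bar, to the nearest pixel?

That makes the image 738.55 px tall (1226 / 1.660).
Black = 1226 − 738.55 = 487.45 px, or 243.72 per bar.

244 px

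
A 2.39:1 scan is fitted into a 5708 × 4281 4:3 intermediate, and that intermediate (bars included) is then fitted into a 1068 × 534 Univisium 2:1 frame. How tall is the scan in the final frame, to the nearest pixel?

2.39:1 in 5708×4281: fills the width, so the scan is 5708.00 × 2388.28.
4:3 in 1068×534: fills the height, so the intermediate becomes 712.00 × 534.00 — a scale of ×0.1247.
Applying the same ×0.1247: 2388.28 → 297.91.

298 px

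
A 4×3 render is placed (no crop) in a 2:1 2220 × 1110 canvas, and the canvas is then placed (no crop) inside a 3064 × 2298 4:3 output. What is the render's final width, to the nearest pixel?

2043 px

First fit — 4×3 into 2220×1110 spans the height: 1480.00 × 1110.00.
Second fit — the 2:1 canvas into 3064×2298 spans the width: 3064.00 × 1532.00 (×1.3802 from 2220×1110).
So the render's width is 1480.00 × 1.3802 ≈ 2042.67.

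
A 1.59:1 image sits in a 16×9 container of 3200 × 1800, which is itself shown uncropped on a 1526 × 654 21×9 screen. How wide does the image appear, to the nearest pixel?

1040 px

First fit — 1.59:1 into 3200×1800 spans the height: 2862.00 × 1800.00.
The 16×9 canvas is height-limited in 1526×654, giving 1162.67 × 654.00; scale factor 0.3633.
The image scales with it: width 2862.00 × 0.3633 ≈ 1039.86.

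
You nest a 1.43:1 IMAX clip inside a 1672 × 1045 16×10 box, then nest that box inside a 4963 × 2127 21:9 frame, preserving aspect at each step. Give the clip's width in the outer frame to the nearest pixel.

Inside the 1672×1045 canvas the clip is height-limited at 1494.35 × 1045.00.
The 16×10 canvas is height-limited in 4963×2127, giving 3403.20 × 2127.00; scale factor 2.0354.
So the clip's width is 1494.35 × 2.0354 ≈ 3041.61.

3042 px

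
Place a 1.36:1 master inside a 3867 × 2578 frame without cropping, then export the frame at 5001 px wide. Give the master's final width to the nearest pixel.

In the 3867×2578 frame the master fills the height: width = 2578 × 1.360 ≈ 3506.08 px.
Scaling 3867 → 5001 is ×1.2933, so the width becomes 3506.08 × 1.2933 ≈ 4534.24 px.

4534 px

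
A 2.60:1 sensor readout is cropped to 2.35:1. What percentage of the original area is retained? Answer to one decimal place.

Going from 2.60:1 to 2.35:1 means cutting width while keeping height.
Fraction kept = (2.350)/(2.600) ≈ 90.38%.

90.4%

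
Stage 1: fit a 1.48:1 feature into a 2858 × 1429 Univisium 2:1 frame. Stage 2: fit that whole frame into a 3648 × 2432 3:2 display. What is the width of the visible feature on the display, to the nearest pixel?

2700 px

1.48:1 in 2858×1429: fills the height, so the feature is 2114.92 × 1429.00.
Second fit — the Univisium 2:1 canvas into 3648×2432 spans the width: 3648.00 × 1824.00 (×1.2764 from 2858×1429).
Applying the same ×1.2764: 2114.92 → 2699.52.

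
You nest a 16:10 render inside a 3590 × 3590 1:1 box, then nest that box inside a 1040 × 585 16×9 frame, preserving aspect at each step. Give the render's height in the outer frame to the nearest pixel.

Inside the 3590×3590 canvas the render is width-limited at 3590.00 × 2243.75.
Second fit — the 1:1 canvas into 1040×585 spans the height: 585.00 × 585.00 (×0.1630 from 3590×3590).
So the render's height is 2243.75 × 0.1630 ≈ 365.62.

366 px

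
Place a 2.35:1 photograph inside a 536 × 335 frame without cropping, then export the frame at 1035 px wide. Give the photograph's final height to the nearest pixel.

In the 536×335 frame the photograph fills the width: height = 536 / 2.350 ≈ 228.09 px.
The frame scales by 1035/536 = 1.9310; 228.09 × 1.9310 ≈ 440.43 px.

440 px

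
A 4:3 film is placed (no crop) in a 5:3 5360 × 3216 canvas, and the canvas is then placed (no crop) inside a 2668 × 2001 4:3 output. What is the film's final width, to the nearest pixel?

4:3 in 5360×3216: fills the height, so the film is 4288.00 × 3216.00.
Second fit — the 5:3 canvas into 2668×2001 spans the width: 2668.00 × 1600.80 (×0.4978 from 5360×3216).
Applying the same ×0.4978: 4288.00 → 2134.40.

2134 px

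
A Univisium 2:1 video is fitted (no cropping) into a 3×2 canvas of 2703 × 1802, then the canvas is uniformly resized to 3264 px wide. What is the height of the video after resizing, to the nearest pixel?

1632 px

At 2703×1802 the video is width-limited, so height = 2703 × 1/2 ≈ 1351.50 px.
Scaling 2703 → 3264 is ×1.2075, so the height becomes 1351.50 × 1.2075 ≈ 1632.00 px.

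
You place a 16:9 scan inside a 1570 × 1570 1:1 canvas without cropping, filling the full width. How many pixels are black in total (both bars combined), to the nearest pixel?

1078394 pixels

The scan is 1570 × 9/16 ≈ 883.1250 px tall.
Leftover height: 1570 − 883.1250 = 686.8750 px.
That's 686.8750 × 1570 ≈ 1078394 black pixels.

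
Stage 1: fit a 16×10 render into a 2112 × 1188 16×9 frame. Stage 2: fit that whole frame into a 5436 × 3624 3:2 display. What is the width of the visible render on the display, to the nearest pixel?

4892 px

16×10 in 2112×1188: fills the height, so the render is 1900.80 × 1188.00.
16×9 in 5436×3624: fills the width, so the intermediate becomes 5436.00 × 3057.75 — a scale of ×2.5739.
The render scales with it: width 1900.80 × 2.5739 ≈ 4892.40.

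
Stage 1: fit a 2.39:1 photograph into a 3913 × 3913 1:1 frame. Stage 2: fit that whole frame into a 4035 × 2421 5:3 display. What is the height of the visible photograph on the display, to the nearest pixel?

1013 px

First fit — 2.39:1 into 3913×3913 spans the width: 3913.00 × 1637.24.
Second fit — the 1:1 canvas into 4035×2421 spans the height: 2421.00 × 2421.00 (×0.6187 from 3913×3913).
The photograph scales with it: height 1637.24 × 0.6187 ≈ 1012.97.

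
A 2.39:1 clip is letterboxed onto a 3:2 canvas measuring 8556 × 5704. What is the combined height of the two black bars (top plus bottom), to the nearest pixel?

Since 2.390 > 1.500, the clip is width-limited.
That makes the image 3579.92 px tall (8556 / 2.390).
Black = 5704 − 3579.92 = 2124.08 px.

2124 px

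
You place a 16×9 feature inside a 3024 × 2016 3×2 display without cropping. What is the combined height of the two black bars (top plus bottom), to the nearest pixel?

315 px

Since 1.778 > 1.500, the feature is width-limited.
Content height = 3024 × 9/16 ≈ 1701.00 px.
Black = 2016 − 1701.00 = 315.00 px.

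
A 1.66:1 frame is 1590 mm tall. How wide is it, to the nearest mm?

2639 mm

Width = 1590 × 1.660 = 2639.40.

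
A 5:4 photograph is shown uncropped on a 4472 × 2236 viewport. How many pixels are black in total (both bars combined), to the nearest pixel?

5:4 is narrower than 2:1, so it spans the full height.
The photograph is 2236 × 5/4 ≈ 2795.0000 px wide.
Black = 4472 − 2795.0000 = 1677.0000 px.
That's 1677.0000 × 2236 ≈ 3749772 black pixels.

3749772 pixels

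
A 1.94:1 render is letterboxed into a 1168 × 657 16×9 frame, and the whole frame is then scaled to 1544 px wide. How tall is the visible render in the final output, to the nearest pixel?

796 px

At 1168×657 the render is width-limited, so height = 1168 / 1.940 ≈ 602.06 px.
Scaling 1168 → 1544 is ×1.3219, so the height becomes 602.06 × 1.3219 ≈ 795.88 px.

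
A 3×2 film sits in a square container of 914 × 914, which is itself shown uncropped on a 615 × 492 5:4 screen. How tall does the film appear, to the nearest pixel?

328 px

Inside the 914×914 canvas the film is width-limited at 914.00 × 609.33.
The square canvas is height-limited in 615×492, giving 492.00 × 492.00; scale factor 0.5383.
Applying the same ×0.5383: 609.33 → 328.00.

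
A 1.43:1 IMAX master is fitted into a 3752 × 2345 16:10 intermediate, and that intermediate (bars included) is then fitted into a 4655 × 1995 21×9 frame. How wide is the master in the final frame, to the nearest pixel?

1.43:1 IMAX in 3752×2345: fills the height, so the master is 3353.35 × 2345.00.
The 16:10 canvas is height-limited in 4655×1995, giving 3192.00 × 1995.00; scale factor 0.8507.
So the master's width is 3353.35 × 0.8507 ≈ 2852.85.

2853 px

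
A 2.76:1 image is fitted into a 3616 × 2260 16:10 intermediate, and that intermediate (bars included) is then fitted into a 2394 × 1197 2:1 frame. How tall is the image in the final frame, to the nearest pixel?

2.76:1 in 3616×2260: fills the width, so the image is 3616.00 × 1310.14.
The 16:10 canvas is height-limited in 2394×1197, giving 1915.20 × 1197.00; scale factor 0.5296.
The image scales with it: height 1310.14 × 0.5296 ≈ 693.91.

694 px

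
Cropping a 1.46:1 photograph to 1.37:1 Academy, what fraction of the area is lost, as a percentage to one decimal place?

6.2%

Going from 1.46:1 to 1.37:1 Academy means cutting width while keeping height.
Fraction kept = (1.370)/(1.460) ≈ 93.84%, so 6.16% is lost.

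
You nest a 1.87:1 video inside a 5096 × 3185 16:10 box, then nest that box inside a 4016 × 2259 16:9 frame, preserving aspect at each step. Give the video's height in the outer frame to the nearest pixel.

Inside the 5096×3185 canvas the video is width-limited at 5096.00 × 2725.13.
The 16:10 canvas is height-limited in 4016×2259, giving 3614.40 × 2259.00; scale factor 0.7093.
So the video's height is 2725.13 × 0.7093 ≈ 1932.83.

1933 px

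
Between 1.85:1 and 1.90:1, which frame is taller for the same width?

1.85 and 1.9; 1.9 > 1.85. The smaller width-to-height ratio is the taller frame.

1.85:1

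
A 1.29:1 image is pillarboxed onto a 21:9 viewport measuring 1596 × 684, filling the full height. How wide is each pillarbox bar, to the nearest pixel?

357 px

Content width = 684 × 1.290 ≈ 882.36 px.
Leftover width: 1596 − 882.36 = 713.64 px → 356.82 each side.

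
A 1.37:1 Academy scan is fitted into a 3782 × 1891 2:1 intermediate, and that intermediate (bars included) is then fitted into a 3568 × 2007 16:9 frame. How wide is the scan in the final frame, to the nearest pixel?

First fit — 1.37:1 Academy into 3782×1891 spans the height: 2590.67 × 1891.00.
Second fit — the 2:1 canvas into 3568×2007 spans the width: 3568.00 × 1784.00 (×0.9434 from 3782×1891).
Applying the same ×0.9434: 2590.67 → 2444.08.

2444 px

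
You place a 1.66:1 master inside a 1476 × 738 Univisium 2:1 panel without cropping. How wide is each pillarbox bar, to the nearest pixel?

125 px

Since 1.660 < 2.000, the master is height-limited.
The master is 738 × 1.660 ≈ 1225.08 px wide.
1476 − 1225.08 = 250.92 px of bars (125.46 each).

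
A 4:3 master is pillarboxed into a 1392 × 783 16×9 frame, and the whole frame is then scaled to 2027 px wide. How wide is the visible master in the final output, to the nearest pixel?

At 1392×783 the master is height-limited, so width = 783 × 4/3 ≈ 1044.00 px.
Scaling 1392 → 2027 is ×1.4562, so the width becomes 1044.00 × 1.4562 ≈ 1520.25 px.

1520 px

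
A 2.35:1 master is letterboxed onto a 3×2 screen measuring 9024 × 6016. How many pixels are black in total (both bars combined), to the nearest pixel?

19636224 pixels

Since 2.350 > 1.500, the master is width-limited.
Content height = 9024 / 2.350 ≈ 3840.0000 px.
Leftover height: 6016 − 3840.0000 = 2176.0000 px.
Across the 9024-px span: 2176.0000 × 9024 ≈ 19636224 px.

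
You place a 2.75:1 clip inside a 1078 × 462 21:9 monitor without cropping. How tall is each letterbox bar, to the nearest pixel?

35 px

Since 2.750 > 2.333, the clip is width-limited.
The clip is 1078 / 2.750 ≈ 392.00 px tall.
462 − 392.00 = 70.00 px of bars (35.00 each).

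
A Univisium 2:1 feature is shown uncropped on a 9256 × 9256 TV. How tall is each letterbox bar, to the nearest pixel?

2314 px

Univisium 2:1 is wider than square, so it spans the full width.
The feature is 9256 × 1/2 ≈ 4628.00 px tall.
Black = 9256 − 4628.00 = 4628.00 px, or 2314.00 per bar.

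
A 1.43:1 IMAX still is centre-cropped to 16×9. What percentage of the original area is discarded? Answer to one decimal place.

The width stays; only height is cut (since 16×9 is wider than 1.43:1 IMAX).
Area ratio = (1.430)/(1.778) = 80.44%; the remaining 19.56% is cropped out.

19.6%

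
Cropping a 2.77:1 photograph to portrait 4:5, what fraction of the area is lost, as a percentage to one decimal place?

portrait 4:5 is narrower than 2.77:1, so the crop keeps the full height and trims the width.
Area ratio = (0.800)/(2.770) = 28.88%; the remaining 71.12% is cropped out.

71.1%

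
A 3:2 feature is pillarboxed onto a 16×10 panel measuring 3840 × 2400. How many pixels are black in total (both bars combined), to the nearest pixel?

3:2 (1.500) < 16×10 (1.600), so the feature fills the height.
That makes the image 3600.0000 px wide (2400 × 3/2).
Black = 3840 − 3600.0000 = 240.0000 px.
Bar area = 240.0000 × 2400 ≈ 576000 px.

576000 pixels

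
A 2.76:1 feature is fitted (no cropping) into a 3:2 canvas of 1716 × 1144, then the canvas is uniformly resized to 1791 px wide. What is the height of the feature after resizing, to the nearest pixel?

Fitted into 1716×1144, the feature spans the width; its height is 1716 / 2.760 ≈ 621.74 px.
The frame scales by 1791/1716 = 1.0437; 621.74 × 1.0437 ≈ 648.91 px.

649 px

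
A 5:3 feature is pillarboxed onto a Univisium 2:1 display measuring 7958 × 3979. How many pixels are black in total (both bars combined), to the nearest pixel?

5277480 pixels

5:3 (1.667) < Univisium 2:1 (2.000), so the feature fills the height.
Content width = 3979 × 5/3 ≈ 6631.6667 px.
7958 − 6631.6667 = 1326.3333 px of bars.
Bar area = 1326.3333 × 3979 ≈ 5277480 px.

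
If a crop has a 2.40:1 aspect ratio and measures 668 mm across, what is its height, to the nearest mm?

Height = 668 / 2.400 = 278.33.

278 mm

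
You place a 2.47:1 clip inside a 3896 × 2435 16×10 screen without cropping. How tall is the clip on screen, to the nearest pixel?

Since 2.470 > 1.600, the clip is width-limited.
Content height = 3896 / 2.470 ≈ 1577.33 px.

1577 px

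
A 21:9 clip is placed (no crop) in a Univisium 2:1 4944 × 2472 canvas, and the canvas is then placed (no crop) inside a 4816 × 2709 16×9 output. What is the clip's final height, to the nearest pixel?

2064 px

Inside the 4944×2472 canvas the clip is width-limited at 4944.00 × 2118.86.
The Univisium 2:1 canvas is width-limited in 4816×2709, giving 4816.00 × 2408.00; scale factor 0.9741.
The clip scales with it: height 2118.86 × 0.9741 ≈ 2064.00.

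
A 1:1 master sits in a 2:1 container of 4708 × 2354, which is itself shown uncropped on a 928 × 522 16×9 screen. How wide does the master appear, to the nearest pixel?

First fit — 1:1 into 4708×2354 spans the height: 2354.00 × 2354.00.
The 2:1 canvas is width-limited in 928×522, giving 928.00 × 464.00; scale factor 0.1971.
The master scales with it: width 2354.00 × 0.1971 ≈ 464.00.

464 px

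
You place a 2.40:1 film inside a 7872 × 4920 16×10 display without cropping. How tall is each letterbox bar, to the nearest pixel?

820 px

2.40:1 (2.400) > 16×10 (1.600), so the film fills the width.
Content height = 7872 / 2.400 ≈ 3280.00 px.
Black = 4920 − 3280.00 = 1640.00 px, or 820.00 per bar.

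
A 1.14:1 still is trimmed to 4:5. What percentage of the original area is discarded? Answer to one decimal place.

29.8%

4:5 is narrower than 1.14:1, so the crop keeps the full height and trims the width.
(0.800)/(1.140) ≈ 0.702 of the area survives, leaving 29.82% discarded.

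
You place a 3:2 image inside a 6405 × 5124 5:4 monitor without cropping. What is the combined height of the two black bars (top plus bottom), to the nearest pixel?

3:2 (1.500) > 5:4 (1.250), so the image fills the width.
That makes the image 4270.00 px tall (6405 × 2/3).
Leftover height: 5124 − 4270.00 = 854.00 px.

854 px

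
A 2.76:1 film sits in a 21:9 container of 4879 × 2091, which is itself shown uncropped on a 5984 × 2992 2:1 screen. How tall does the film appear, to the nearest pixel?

2168 px

First fit — 2.76:1 into 4879×2091 spans the width: 4879.00 × 1767.75.
The 21:9 canvas is width-limited in 5984×2992, giving 5984.00 × 2564.57; scale factor 1.2265.
Applying the same ×1.2265: 1767.75 → 2168.12.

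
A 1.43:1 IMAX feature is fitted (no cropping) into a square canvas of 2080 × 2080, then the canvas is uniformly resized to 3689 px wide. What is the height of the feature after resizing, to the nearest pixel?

2580 px

In the 2080×2080 frame the feature fills the width: height = 2080 / 1.430 ≈ 1454.55 px.
The frame scales by 3689/2080 = 1.7736; 1454.55 × 1.7736 ≈ 2579.72 px.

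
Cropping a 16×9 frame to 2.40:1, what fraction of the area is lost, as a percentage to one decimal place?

Going from 16×9 to 2.40:1 means cutting height while keeping width.
Area ratio = (1.778)/(2.400) = 74.07%; the remaining 25.93% is cropped out.

25.9%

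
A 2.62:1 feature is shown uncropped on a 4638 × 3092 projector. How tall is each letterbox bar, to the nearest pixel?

2.62:1 (2.620) > 3:2 (1.500), so the feature fills the width.
The feature is 4638 / 2.620 ≈ 1770.23 px tall.
Black = 3092 − 1770.23 = 1321.77 px, or 660.89 per bar.

661 px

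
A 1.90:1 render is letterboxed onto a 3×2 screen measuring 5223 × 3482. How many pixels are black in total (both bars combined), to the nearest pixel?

1.90:1 is wider than 3×2, so it spans the full width.
Content height = 5223 / 1.900 ≈ 2748.9474 px.
Leftover height: 3482 − 2748.9474 = 733.0526 px.
Across the 5223-px span: 733.0526 × 5223 ≈ 3828734 px.

3828734 pixels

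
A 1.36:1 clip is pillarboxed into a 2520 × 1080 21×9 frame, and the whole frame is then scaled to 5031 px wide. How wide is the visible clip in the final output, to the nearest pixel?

2932 px

In the 2520×1080 frame the clip fills the height: width = 1080 × 1.360 ≈ 1468.80 px.
Scaling 2520 → 5031 is ×1.9964, so the width becomes 1468.80 × 1.9964 ≈ 2932.35 px.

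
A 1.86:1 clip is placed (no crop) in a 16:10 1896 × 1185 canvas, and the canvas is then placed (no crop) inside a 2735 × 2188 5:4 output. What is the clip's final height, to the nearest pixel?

First fit — 1.86:1 into 1896×1185 spans the width: 1896.00 × 1019.35.
Second fit — the 16:10 canvas into 2735×2188 spans the width: 2735.00 × 1709.38 (×1.4425 from 1896×1185).
The clip scales with it: height 1019.35 × 1.4425 ≈ 1470.43.

1470 px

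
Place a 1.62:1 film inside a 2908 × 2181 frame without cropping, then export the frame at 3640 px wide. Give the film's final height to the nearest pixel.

At 2908×2181 the film is width-limited, so height = 2908 / 1.620 ≈ 1795.06 px.
Resizing to 3640 px wide multiplies everything by 1.2517: 1795.06 → 2246.91 px.

2247 px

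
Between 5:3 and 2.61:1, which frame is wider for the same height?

5:3 = 1.667 and 2.61; 2.61 > 1.667.

2.61:1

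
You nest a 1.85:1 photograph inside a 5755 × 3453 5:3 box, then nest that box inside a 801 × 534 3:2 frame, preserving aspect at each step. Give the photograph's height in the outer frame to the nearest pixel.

Inside the 5755×3453 canvas the photograph is width-limited at 5755.00 × 3110.81.
The 5:3 canvas is width-limited in 801×534, giving 801.00 × 480.60; scale factor 0.1392.
So the photograph's height is 3110.81 × 0.1392 ≈ 432.97.

433 px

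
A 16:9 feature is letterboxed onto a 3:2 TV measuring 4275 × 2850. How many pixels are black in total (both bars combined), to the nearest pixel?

Since 1.778 > 1.500, the feature is width-limited.
Content height = 4275 × 9/16 ≈ 2404.6875 px.
Black = 2850 − 2404.6875 = 445.3125 px.
Bar area = 445.3125 × 4275 ≈ 1903711 px.

1903711 pixels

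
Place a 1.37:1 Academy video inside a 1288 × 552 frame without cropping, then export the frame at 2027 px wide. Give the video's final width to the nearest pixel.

Fitted into 1288×552, the video spans the height; its width is 552 × 1.370 ≈ 756.24 px.
Scaling 1288 → 2027 is ×1.5738, so the width becomes 756.24 × 1.5738 ≈ 1190.14 px.

1190 px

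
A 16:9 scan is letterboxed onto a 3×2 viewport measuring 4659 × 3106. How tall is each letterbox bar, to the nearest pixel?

243 px

16:9 is wider than 3×2, so it spans the full width.
Content height = 4659 × 9/16 ≈ 2620.69 px.
3106 − 2620.69 = 485.31 px of bars (242.66 each).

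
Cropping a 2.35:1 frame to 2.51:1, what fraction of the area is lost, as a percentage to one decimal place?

The width stays; only height is cut (since 2.51:1 is wider than 2.35:1).
(2.350)/(2.510) ≈ 0.936 of the area survives, leaving 6.37% discarded.

6.4%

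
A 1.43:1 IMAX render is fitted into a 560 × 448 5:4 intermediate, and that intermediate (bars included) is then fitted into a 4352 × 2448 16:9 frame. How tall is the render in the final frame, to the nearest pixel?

1.43:1 IMAX in 560×448: fills the width, so the render is 560.00 × 391.61.
5:4 in 4352×2448: fills the height, so the intermediate becomes 3060.00 × 2448.00 — a scale of ×5.4643.
The render scales with it: height 391.61 × 5.4643 ≈ 2139.86.

2140 px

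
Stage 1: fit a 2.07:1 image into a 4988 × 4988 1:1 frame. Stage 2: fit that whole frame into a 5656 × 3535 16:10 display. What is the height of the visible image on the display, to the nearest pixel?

First fit — 2.07:1 into 4988×4988 spans the width: 4988.00 × 2409.66.
Second fit — the 1:1 canvas into 5656×3535 spans the height: 3535.00 × 3535.00 (×0.7087 from 4988×4988).
The image scales with it: height 2409.66 × 0.7087 ≈ 1707.73.

1708 px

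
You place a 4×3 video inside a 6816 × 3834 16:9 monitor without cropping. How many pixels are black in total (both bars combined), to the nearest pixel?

4×3 is narrower than 16:9, so it spans the full height.
The video is 3834 × 4/3 ≈ 5112.0000 px wide.
6816 − 5112.0000 = 1704.0000 px of bars.
Bar area = 1704.0000 × 3834 ≈ 6533136 px.

6533136 pixels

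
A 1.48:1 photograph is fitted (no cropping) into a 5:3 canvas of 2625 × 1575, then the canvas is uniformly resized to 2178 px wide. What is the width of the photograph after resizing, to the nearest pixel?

1934 px

Fitted into 2625×1575, the photograph spans the height; its width is 1575 × 1.480 ≈ 2331.00 px.
The frame scales by 2178/2625 = 0.8297; 2331.00 × 0.8297 ≈ 1934.06 px.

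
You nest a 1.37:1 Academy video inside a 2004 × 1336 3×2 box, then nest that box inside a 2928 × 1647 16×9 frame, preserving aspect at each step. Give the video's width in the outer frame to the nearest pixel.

1.37:1 Academy in 2004×1336: fills the height, so the video is 1830.32 × 1336.00.
The 3×2 canvas is height-limited in 2928×1647, giving 2470.50 × 1647.00; scale factor 1.2328.
The video scales with it: width 1830.32 × 1.2328 ≈ 2256.39.

2256 px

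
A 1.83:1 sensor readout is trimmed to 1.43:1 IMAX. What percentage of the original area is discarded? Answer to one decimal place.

21.9%

Going from 1.83:1 to 1.43:1 IMAX means cutting width while keeping height.
(1.430)/(1.830) ≈ 0.781 of the area survives, leaving 21.86% discarded.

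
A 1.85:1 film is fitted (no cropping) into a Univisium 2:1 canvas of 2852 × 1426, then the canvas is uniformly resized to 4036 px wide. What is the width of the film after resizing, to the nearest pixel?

In the 2852×1426 frame the film fills the height: width = 1426 × 1.850 ≈ 2638.10 px.
Scaling 2852 → 4036 is ×1.4151, so the width becomes 2638.10 × 1.4151 ≈ 3733.30 px.

3733 px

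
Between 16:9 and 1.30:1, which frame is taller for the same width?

16:9 = 1.778 and 1.3; 1.778 > 1.3. The smaller width-to-height ratio is the taller frame.

1.30:1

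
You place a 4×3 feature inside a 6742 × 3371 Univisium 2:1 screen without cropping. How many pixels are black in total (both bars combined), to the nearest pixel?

4×3 is narrower than Univisium 2:1, so it spans the full height.
Content width = 3371 × 4/3 ≈ 4494.6667 px.
6742 − 4494.6667 = 2247.3333 px of bars.
That's 2247.3333 × 3371 ≈ 7575761 black pixels.

7575761 pixels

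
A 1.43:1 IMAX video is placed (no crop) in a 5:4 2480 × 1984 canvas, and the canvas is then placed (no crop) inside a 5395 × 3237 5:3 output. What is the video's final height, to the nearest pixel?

First fit — 1.43:1 IMAX into 2480×1984 spans the width: 2480.00 × 1734.27.
5:4 in 5395×3237: fills the height, so the intermediate becomes 4046.25 × 3237.00 — a scale of ×1.6316.
The video scales with it: height 1734.27 × 1.6316 ≈ 2829.55.

2830 px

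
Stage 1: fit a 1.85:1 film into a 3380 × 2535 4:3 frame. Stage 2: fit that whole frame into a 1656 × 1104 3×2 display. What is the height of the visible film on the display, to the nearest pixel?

796 px

Inside the 3380×2535 canvas the film is width-limited at 3380.00 × 1827.03.
4:3 in 1656×1104: fills the height, so the intermediate becomes 1472.00 × 1104.00 — a scale of ×0.4355.
So the film's height is 1827.03 × 0.4355 ≈ 795.68.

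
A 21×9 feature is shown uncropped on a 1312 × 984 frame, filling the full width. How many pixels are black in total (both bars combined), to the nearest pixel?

That makes the image 562.2857 px tall (1312 × 9/21).
Leftover height: 984 − 562.2857 = 421.7143 px.
Bar area = 421.7143 × 1312 ≈ 553289 px.

553289 pixels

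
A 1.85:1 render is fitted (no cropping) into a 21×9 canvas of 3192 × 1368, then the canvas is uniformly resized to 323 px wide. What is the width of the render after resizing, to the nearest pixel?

256 px

At 3192×1368 the render is height-limited, so width = 1368 × 1.850 ≈ 2530.80 px.
The frame scales by 323/3192 = 0.1012; 2530.80 × 0.1012 ≈ 256.09 px.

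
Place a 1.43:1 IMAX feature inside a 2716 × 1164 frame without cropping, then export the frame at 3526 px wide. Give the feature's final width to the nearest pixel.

Fitted into 2716×1164, the feature spans the height; its width is 1164 × 1.430 ≈ 1664.52 px.
The frame scales by 3526/2716 = 1.2982; 1664.52 × 1.2982 ≈ 2160.93 px.

2161 px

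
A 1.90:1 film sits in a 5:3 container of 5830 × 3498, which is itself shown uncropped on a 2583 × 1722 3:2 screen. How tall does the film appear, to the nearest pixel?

1359 px

Inside the 5830×3498 canvas the film is width-limited at 5830.00 × 3068.42.
The 5:3 canvas is width-limited in 2583×1722, giving 2583.00 × 1549.80; scale factor 0.4431.
Applying the same ×0.4431: 3068.42 → 1359.47.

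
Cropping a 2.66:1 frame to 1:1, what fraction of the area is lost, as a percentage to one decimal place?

The height stays; only width is cut (since 1:1 is narrower than 2.66:1).
(1.000)/(2.660) ≈ 0.376 of the area survives, leaving 62.41% discarded.

62.4%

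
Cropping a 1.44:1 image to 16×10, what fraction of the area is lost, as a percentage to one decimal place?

The width stays; only height is cut (since 16×10 is wider than 1.44:1).
Fraction kept = (1.440)/(1.600) ≈ 90.00%, so 10.00% is lost.

10.0%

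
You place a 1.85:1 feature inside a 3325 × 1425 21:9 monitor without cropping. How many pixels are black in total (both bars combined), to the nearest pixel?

981469 pixels

1.85:1 is narrower than 21:9, so it spans the full height.
The feature is 1425 × 1.850 ≈ 2636.2500 px wide.
Black = 3325 − 2636.2500 = 688.7500 px.
Bar area = 688.7500 × 1425 ≈ 981469 px.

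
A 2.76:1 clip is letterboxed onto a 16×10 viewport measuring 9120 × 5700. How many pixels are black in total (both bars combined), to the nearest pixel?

2.76:1 is wider than 16×10, so it spans the full width.
Content height = 9120 / 2.760 ≈ 3304.3478 px.
Black = 5700 − 3304.3478 = 2395.6522 px.
Bar area = 2395.6522 × 9120 ≈ 21848348 px.

21848348 pixels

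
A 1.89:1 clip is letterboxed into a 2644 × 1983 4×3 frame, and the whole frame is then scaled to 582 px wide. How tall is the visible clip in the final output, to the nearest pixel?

308 px

Fitted into 2644×1983, the clip spans the width; its height is 2644 / 1.890 ≈ 1398.94 px.
The frame scales by 582/2644 = 0.2201; 1398.94 × 0.2201 ≈ 307.94 px.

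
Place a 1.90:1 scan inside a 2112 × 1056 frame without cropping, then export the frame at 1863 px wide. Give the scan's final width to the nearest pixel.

At 2112×1056 the scan is height-limited, so width = 1056 × 1.900 ≈ 2006.40 px.
Scaling 2112 → 1863 is ×0.8821, so the width becomes 2006.40 × 0.8821 ≈ 1769.85 px.

1770 px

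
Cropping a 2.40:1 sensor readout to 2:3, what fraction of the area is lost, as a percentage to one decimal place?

72.2%

The height stays; only width is cut (since 2:3 is narrower than 2.40:1).
Area ratio = (0.667)/(2.400) = 27.78%; the remaining 72.22% is cropped out.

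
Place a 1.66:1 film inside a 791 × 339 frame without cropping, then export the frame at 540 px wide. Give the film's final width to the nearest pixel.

384 px

Fitted into 791×339, the film spans the height; its width is 339 × 1.660 ≈ 562.74 px.
The frame scales by 540/791 = 0.6827; 562.74 × 0.6827 ≈ 384.17 px.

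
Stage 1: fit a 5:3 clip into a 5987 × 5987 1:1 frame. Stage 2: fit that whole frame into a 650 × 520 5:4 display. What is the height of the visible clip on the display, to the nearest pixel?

Inside the 5987×5987 canvas the clip is width-limited at 5987.00 × 3592.20.
Second fit — the 1:1 canvas into 650×520 spans the height: 520.00 × 520.00 (×0.0869 from 5987×5987).
So the clip's height is 3592.20 × 0.0869 ≈ 312.00.

312 px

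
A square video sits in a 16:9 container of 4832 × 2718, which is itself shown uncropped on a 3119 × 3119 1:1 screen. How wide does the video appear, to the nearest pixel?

1754 px

square in 4832×2718: fills the height, so the video is 2718.00 × 2718.00.
16:9 in 3119×3119: fills the width, so the intermediate becomes 3119.00 × 1754.44 — a scale of ×0.6455.
Applying the same ×0.6455: 2718.00 → 1754.44.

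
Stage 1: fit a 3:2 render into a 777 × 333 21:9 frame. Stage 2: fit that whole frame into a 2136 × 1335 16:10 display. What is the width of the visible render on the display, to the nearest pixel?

First fit — 3:2 into 777×333 spans the height: 499.50 × 333.00.
The 21:9 canvas is width-limited in 2136×1335, giving 2136.00 × 915.43; scale factor 2.7490.
The render scales with it: width 499.50 × 2.7490 ≈ 1373.14.

1373 px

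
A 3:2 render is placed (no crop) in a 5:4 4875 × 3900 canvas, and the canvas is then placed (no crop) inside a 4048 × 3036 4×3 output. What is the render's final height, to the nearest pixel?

First fit — 3:2 into 4875×3900 spans the width: 4875.00 × 3250.00.
5:4 in 4048×3036: fills the height, so the intermediate becomes 3795.00 × 3036.00 — a scale of ×0.7785.
Applying the same ×0.7785: 3250.00 → 2530.00.

2530 px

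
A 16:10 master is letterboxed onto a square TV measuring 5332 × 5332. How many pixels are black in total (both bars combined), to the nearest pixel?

10661334 pixels

16:10 is wider than square, so it spans the full width.
That makes the image 3332.5000 px tall (5332 × 10/16).
Black = 5332 − 3332.5000 = 1999.5000 px.
That's 1999.5000 × 5332 ≈ 10661334 black pixels.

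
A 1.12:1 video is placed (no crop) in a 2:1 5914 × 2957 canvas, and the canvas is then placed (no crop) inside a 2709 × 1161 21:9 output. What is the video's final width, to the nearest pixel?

1300 px

Inside the 5914×2957 canvas the video is height-limited at 3311.84 × 2957.00.
The 2:1 canvas is height-limited in 2709×1161, giving 2322.00 × 1161.00; scale factor 0.3926.
Applying the same ×0.3926: 3311.84 → 1300.32.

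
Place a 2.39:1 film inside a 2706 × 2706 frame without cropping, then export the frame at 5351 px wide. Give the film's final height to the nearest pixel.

2239 px

At 2706×2706 the film is width-limited, so height = 2706 / 2.390 ≈ 1132.22 px.
The frame scales by 5351/2706 = 1.9775; 1132.22 × 1.9775 ≈ 2238.91 px.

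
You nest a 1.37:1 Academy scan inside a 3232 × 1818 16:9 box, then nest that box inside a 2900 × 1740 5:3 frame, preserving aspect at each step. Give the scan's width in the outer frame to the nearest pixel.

Inside the 3232×1818 canvas the scan is height-limited at 2490.66 × 1818.00.
16:9 in 2900×1740: fills the width, so the intermediate becomes 2900.00 × 1631.25 — a scale of ×0.8973.
The scan scales with it: width 2490.66 × 0.8973 ≈ 2234.81.

2235 px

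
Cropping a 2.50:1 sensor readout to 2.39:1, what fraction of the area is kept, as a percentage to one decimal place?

95.6%

Going from 2.50:1 to 2.39:1 means cutting width while keeping height.
(2.390)/(2.500) ≈ 0.956 of the area survives.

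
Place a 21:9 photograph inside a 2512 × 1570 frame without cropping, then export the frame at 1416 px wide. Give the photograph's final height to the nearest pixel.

At 2512×1570 the photograph is width-limited, so height = 2512 × 9/21 ≈ 1076.57 px.
Resizing to 1416 px wide multiplies everything by 0.5637: 1076.57 → 606.86 px.

607 px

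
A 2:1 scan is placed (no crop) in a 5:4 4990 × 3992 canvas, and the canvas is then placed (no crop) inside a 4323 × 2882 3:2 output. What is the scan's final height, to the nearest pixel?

First fit — 2:1 into 4990×3992 spans the width: 4990.00 × 2495.00.
The 5:4 canvas is height-limited in 4323×2882, giving 3602.50 × 2882.00; scale factor 0.7219.
So the scan's height is 2495.00 × 0.7219 ≈ 1801.25.

1801 px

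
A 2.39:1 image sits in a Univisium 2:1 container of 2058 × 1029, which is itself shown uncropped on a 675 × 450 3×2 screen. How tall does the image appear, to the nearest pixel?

Inside the 2058×1029 canvas the image is width-limited at 2058.00 × 861.09.
Univisium 2:1 in 675×450: fills the width, so the intermediate becomes 675.00 × 337.50 — a scale of ×0.3280.
So the image's height is 861.09 × 0.3280 ≈ 282.43.

282 px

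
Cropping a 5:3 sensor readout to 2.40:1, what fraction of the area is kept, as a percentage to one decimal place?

Going from 5:3 to 2.40:1 means cutting height while keeping width.
Area ratio = (1.667)/(2.400) = 69.44% retained.

69.4%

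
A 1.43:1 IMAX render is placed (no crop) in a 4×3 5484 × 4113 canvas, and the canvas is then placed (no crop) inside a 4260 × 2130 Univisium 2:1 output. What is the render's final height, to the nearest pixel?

First fit — 1.43:1 IMAX into 5484×4113 spans the width: 5484.00 × 3834.97.
The 4×3 canvas is height-limited in 4260×2130, giving 2840.00 × 2130.00; scale factor 0.5179.
The render scales with it: height 3834.97 × 0.5179 ≈ 1986.01.

1986 px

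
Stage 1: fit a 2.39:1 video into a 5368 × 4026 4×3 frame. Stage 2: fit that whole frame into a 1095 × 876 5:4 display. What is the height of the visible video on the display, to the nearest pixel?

2.39:1 in 5368×4026: fills the width, so the video is 5368.00 × 2246.03.
Second fit — the 4×3 canvas into 1095×876 spans the width: 1095.00 × 821.25 (×0.2040 from 5368×4026).
The video scales with it: height 2246.03 × 0.2040 ≈ 458.16.

458 px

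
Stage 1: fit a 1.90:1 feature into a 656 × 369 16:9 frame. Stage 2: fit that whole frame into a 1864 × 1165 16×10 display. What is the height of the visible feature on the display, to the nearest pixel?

Inside the 656×369 canvas the feature is width-limited at 656.00 × 345.26.
Second fit — the 16:9 canvas into 1864×1165 spans the width: 1864.00 × 1048.50 (×2.8415 from 656×369).
The feature scales with it: height 345.26 × 2.8415 ≈ 981.05.

981 px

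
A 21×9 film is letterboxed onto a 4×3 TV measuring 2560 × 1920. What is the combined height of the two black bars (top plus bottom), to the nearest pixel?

823 px

21×9 (2.333) > 4×3 (1.333), so the film fills the width.
That makes the image 1097.14 px tall (2560 × 9/21).
Black = 1920 − 1097.14 = 822.86 px.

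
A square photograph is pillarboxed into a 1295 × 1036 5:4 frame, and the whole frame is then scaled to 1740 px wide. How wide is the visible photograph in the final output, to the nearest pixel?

1392 px

In the 1295×1036 frame the photograph fills the height: width = 1036 × 1/1 ≈ 1036.00 px.
Resizing to 1740 px wide multiplies everything by 1.3436: 1036.00 → 1392.00 px.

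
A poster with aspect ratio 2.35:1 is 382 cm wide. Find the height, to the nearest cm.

163 cm

Height = 382 / 2.350 = 162.55.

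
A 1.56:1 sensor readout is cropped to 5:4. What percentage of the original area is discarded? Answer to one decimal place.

19.9%

The height stays; only width is cut (since 5:4 is narrower than 1.56:1).
Area ratio = (1.250)/(1.560) = 80.13%; the remaining 19.87% is cropped out.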